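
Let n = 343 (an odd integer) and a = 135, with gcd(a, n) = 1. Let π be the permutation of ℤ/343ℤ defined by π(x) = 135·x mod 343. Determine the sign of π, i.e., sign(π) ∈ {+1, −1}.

+1

Start at x=221: 221 → 337 → 219 → 67 → 127 → 338 → 11 → … (one orbit).
Decompose π into cycles: lengths [147, 147, 21, 21, 3, 3, 1] (7 cycles, including the fixed point 0).
Σ(ℓ_i−1) = 343−7 = 336; sign = (−1)^336 = +1.
(135|343)_J = +1 (Zolotarev's lemma cross-check).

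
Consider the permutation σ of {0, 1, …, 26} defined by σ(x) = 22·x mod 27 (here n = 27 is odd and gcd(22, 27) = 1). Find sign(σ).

Trace 13: π^k(13) = [13, 16, 1, 22, 25, 10, 4] for k=0..6.
Decompose π into cycles: lengths [9, 9, 3, 3, 1, 1, 1] (7 cycles, including the fixed point 0).
7 cycles on 27: each ℓ→(−1)^(ℓ−1), product (−1)^20 = +1.

+1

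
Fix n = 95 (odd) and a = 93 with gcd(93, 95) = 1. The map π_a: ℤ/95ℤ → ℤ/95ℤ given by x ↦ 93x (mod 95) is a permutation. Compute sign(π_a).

-1

Trace 28: π^k(28) = [28, 39, 17, 61, 68, 54, 82] for k=0..6.
Cycle type of π: 36×2 + 9×2 + 4 + 1; total 6 cycles.
With 6 cycles on 95 points, sign = (−1)^{95−6} = -1.
(93|95)_J = -1 (Zolotarev's lemma cross-check).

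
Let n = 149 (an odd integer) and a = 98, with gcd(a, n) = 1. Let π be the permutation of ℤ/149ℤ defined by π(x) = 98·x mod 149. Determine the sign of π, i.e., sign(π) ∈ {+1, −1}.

-1

Start at x=82: 82 → 139 → 63 → 65 → 112 → 99 → 17 → … (one orbit).
2 cycles of lengths [148, 1].
2 cycles on 149: each ℓ→(−1)^(ℓ−1), product (−1)^147 = -1.
The Jacobi symbol (98|149) = -1 (Zolotarev) agrees.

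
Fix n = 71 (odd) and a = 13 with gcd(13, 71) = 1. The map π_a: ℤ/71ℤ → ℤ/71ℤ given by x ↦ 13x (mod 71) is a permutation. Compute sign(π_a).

-1

Trace 3: π^k(3) = [3, 39, 10, 59, 57, 31, 48] for k=0..6.
Cycle type of π: 70 + 1; total 2 cycles.
With 2 cycles on 71 points, sign = (−1)^{71−2} = -1.
Via Zolotarev, sign(π_{13}) = (13|71) = -1.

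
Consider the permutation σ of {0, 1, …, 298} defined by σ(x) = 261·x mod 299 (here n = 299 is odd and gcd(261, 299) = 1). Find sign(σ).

Start at x=261: 261 → 248 → 144 → 209 → 131 → 105 → 196 → … (one orbit).
Cycle lengths of π_261 on ℤ/299ℤ: [11, 11, 11, 11, 11, 11, 11, 11, 11, 11, 11, 11, 11, 11, 11, 11, 11, 11, 11, 11, 11, 11, 11, 11, 11, 11, 1, 1, 1, 1, 1, 1, 1, 1, 1, 1, 1, 1, 1]; 39 cycles in total.
n − c = 299 − 39 = 260; sign = (−1)^260 = +1.

+1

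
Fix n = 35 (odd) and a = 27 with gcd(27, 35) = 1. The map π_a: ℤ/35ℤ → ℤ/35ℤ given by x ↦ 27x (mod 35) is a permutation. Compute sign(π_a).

Orbit of 27 under x↦27x: [27, 29, 13, 1]… (length divides ord_35(27)).
Cycle lengths of π_27 on ℤ/35ℤ: [4, 4, 4, 4, 4, 4, 4, 2, 2, 2, 1]; 11 cycles in total.
35 − 11 = 24 transpositions; sign(π) = (−1)^24 = +1.

+1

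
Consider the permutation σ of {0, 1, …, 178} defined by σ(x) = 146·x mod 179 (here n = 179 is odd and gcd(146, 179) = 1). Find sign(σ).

+1

Orbit of 129 under x↦146x: [129, 39, 145, 48, 27, 4, 47]… (length divides ord_179(146)).
3 cycles of lengths [89, 89, 1].
179 − 3 = 176 transpositions; sign(π) = (−1)^176 = +1.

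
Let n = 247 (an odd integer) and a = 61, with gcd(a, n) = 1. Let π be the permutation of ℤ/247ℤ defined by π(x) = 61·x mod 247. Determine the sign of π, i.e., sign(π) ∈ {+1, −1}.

+1

Trace 235: π^k(235) = [235, 9, 55, 144, 139, 81, 1] for k=0..6.
π_61 has 31 disjoint cycles with lengths [9, 9, 9, 9, 9, 9, 9, 9, 9, 9, 9, 9, 9, 9, 9, 9, 9, 9, 9, 9, 9, 9, 9, 9, 9, 9, 3, 3, 3, 3, 1] on {0,…,246}.
sign(π) = (−1)^{n − #cycles} = (−1)^{247−31} = (−1)^216 = +1.
The Jacobi symbol (61|247) = +1 (Zolotarev) agrees.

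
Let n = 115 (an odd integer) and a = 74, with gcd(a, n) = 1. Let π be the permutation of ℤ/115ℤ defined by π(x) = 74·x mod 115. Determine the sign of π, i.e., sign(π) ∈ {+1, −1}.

-1

Orbit of 101 under x↦74x: [101, 114, 41, 44, 36, 19, 26]… (length divides ord_115(74)).
Decompose π into cycles: lengths [22, 22, 22, 22, 22, 2, 2, 1] (8 cycles, including the fixed point 0).
With 8 cycles on 115 points, sign = (−1)^{115−8} = -1.
The Jacobi symbol (74|115) = -1 (Zolotarev) agrees.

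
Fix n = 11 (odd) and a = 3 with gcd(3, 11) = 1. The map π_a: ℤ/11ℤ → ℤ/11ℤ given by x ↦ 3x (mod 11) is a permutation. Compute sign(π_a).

+1

Start at x=3: 3 → 9 → 5 → 4 → 1 → 3 (one orbit).
Cycle lengths of π_3 on ℤ/11ℤ: [5, 5, 1]; 3 cycles in total.
3 cycles on 11: each ℓ→(−1)^(ℓ−1), product (−1)^8 = +1.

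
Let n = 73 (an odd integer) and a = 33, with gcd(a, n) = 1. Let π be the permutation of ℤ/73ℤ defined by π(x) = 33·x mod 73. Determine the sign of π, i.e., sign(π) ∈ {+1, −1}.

Start at x=28: 28 → 48 → 51 → 4 → 59 → 49 → 11 → … (one orbit).
Cycle lengths of π_33 on ℤ/73ℤ: [72, 1]; 2 cycles in total.
73 − 2 = 71 transpositions; sign(π) = (−1)^71 = -1.
Check: (33/73) = -1 by Zolotarev.

-1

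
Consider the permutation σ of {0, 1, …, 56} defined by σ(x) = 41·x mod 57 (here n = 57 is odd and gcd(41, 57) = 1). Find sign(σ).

Orbit of 28 under x↦41x: [28, 8, 43, 53, 7, 2, 25]… (length divides ord_57(41)).
Cycle lengths of π_41 on ℤ/57ℤ: [18, 18, 18, 2, 1]; 5 cycles in total.
n − c = 57 − 5 = 52; sign = (−1)^52 = +1.

+1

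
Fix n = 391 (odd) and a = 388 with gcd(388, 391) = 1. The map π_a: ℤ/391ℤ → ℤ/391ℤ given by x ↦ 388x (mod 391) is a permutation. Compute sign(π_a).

+1

Trace 250: π^k(250) = [250, 32, 295, 288, 309, 246, 44] for k=0..6.
The orbit structure of x ↦ 388x mod 391: 5 orbits of sizes [176, 176, 22, 16, 1].
sign(π) = (−1)^{n − #cycles} = (−1)^{391−5} = (−1)^386 = +1.
Check: (388/391) = +1 by Zolotarev.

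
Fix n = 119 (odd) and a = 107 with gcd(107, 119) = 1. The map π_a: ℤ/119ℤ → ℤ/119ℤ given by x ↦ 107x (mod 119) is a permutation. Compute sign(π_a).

Start at x=18: 18 → 22 → 93 → 74 → 64 → 65 → 53 → … (one orbit).
Cycle lengths of π_107 on ℤ/119ℤ: [48, 48, 16, 3, 3, 1]; 6 cycles in total.
119 − 6 = 113 transpositions; sign(π) = (−1)^113 = -1.
(107|119)_J = -1 (Zolotarev's lemma cross-check).

-1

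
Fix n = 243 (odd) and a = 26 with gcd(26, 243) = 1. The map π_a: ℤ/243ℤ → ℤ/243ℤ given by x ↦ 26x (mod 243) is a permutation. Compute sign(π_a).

Orbit of 55 under x↦26x: [55, 215, 1, 26, 190, 80, 136]… (length divides ord_243(26)).
Decompose π into cycles: lengths [18, 18, 18, 18, 18, 18, 18, 18, 18, 6, 6, 6, 6, 6, 6, 6, 6, 6, 2, 2, 2, 2, 2, 2, 2, 2, 2, 2, 2, 2, 2, 1] (32 cycles, including the fixed point 0).
32 cycles on 243: each ℓ→(−1)^(ℓ−1), product (−1)^211 = -1.

-1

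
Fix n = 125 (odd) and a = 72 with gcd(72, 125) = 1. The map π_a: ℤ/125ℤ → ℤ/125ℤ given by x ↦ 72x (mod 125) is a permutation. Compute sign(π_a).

-1

Start at x=113: 113 → 11 → 42 → 24 → 103 → 41 → 77 → … (one orbit).
4 cycles of lengths [100, 20, 4, 1].
4 cycles on 125: each ℓ→(−1)^(ℓ−1), product (−1)^121 = -1.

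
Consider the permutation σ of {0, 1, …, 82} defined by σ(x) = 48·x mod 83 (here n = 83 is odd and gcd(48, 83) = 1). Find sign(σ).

Start at x=21: 21 → 12 → 78 → 9 → 17 → 69 → 75 → … (one orbit).
Cycle lengths of π_48 on ℤ/83ℤ: [41, 41, 1]; 3 cycles in total.
3 cycles on 83: each ℓ→(−1)^(ℓ−1), product (−1)^80 = +1.
(48|83)_J = +1 (Zolotarev's lemma cross-check).

+1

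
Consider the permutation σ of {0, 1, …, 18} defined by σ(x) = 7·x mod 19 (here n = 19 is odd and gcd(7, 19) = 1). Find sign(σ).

+1

Orbit of 7 under x↦7x: [7, 11, 1]… (length divides ord_19(7)).
Cycle type of π: 3×6 + 1; total 7 cycles.
7 cycles on 19: each ℓ→(−1)^(ℓ−1), product (−1)^12 = +1.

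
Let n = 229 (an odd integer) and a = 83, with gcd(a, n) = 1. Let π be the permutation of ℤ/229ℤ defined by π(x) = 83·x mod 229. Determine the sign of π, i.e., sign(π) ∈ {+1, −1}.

Start at x=82: 82 → 165 → 184 → 158 → 61 → 25 → 14 → … (one orbit).
The orbit structure of x ↦ 83x mod 229: 5 orbits of sizes [57, 57, 57, 57, 1].
n − c = 229 − 5 = 224; sign = (−1)^224 = +1.
Via Zolotarev, sign(π_{83}) = (83|229) = +1.

+1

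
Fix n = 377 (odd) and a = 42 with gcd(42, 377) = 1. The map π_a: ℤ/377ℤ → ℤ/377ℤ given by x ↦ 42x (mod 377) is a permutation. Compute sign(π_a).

Orbit of 354 under x↦42x: [354, 165, 144, 16, 295, 326, 120]… (length divides ord_377(42)).
15 cycles of lengths [42, 42, 42, 42, 42, 42, 42, 42, 14, 14, 3, 3, 3, 3, 1].
With 15 cycles on 377 points, sign = (−1)^{377−15} = +1.
The Jacobi symbol (42|377) = +1 (Zolotarev) agrees.

+1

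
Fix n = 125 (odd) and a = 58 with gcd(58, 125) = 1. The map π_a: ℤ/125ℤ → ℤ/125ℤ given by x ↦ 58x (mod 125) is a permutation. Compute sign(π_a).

-1

Start at x=124: 124 → 67 → 11 → 13 → 4 → 107 → 81 → … (one orbit).
4 cycles of lengths [100, 20, 4, 1].
4 cycles on 125: each ℓ→(−1)^(ℓ−1), product (−1)^121 = -1.
Zolotarev: (58|125) = -1, matching the cycle-count sign.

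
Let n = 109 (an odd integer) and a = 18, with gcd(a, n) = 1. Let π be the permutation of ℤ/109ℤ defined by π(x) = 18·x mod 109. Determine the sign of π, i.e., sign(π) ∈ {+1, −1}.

Trace 68: π^k(68) = [68, 25, 14, 34, 67, 7, 17] for k=0..6.
π_18 has 2 disjoint cycles with lengths [108, 1] on {0,…,108}.
With 2 cycles on 109 points, sign = (−1)^{109−2} = -1.
Check: (18/109) = -1 by Zolotarev.

-1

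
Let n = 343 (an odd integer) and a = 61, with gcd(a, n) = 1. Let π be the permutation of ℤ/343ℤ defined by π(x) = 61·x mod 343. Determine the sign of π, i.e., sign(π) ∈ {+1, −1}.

Trace 116: π^k(116) = [116, 216, 142, 87, 162, 278, 151] for k=0..6.
The orbit structure of x ↦ 61x mod 343: 4 orbits of sizes [294, 42, 6, 1].
sign(π) = (−1)^{n − #cycles} = (−1)^{343−4} = (−1)^339 = -1.
(61|343)_J = -1 (Zolotarev's lemma cross-check).

-1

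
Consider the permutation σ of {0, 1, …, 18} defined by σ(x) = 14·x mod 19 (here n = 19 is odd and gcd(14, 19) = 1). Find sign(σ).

Orbit of 16 under x↦14x: [16, 15, 1, 14, 6, 8, 17]… (length divides ord_19(14)).
Cycle type of π: 18 + 1; total 2 cycles.
19 − 2 = 17 transpositions; sign(π) = (−1)^17 = -1.

-1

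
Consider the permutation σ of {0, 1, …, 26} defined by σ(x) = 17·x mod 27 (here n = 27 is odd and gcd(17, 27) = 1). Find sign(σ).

Orbit of 8 under x↦17x: [8, 1, 17, 19, 26, 10]… (length divides ord_27(17)).
8 cycles of lengths [6, 6, 6, 2, 2, 2, 2, 1].
8 cycles on 27: each ℓ→(−1)^(ℓ−1), product (−1)^19 = -1.

-1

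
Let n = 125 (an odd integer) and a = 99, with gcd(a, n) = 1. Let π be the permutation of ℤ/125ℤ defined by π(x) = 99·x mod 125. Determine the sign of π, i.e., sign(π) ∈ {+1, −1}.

+1

Orbit of 74 under x↦99x: [74, 76, 24, 1, 99, 51, 49]… (length divides ord_125(99)).
The orbit structure of x ↦ 99x mod 125: 23 orbits of sizes [10, 10, 10, 10, 10, 10, 10, 10, 10, 10, 2, 2, 2, 2, 2, 2, 2, 2, 2, 2, 2, 2, 1].
sign(π) = (−1)^{n − #cycles} = (−1)^{125−23} = (−1)^102 = +1.
The Jacobi symbol (99|125) = +1 (Zolotarev) agrees.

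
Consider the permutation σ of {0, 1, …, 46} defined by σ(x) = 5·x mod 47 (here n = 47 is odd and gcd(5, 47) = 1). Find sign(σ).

Orbit of 45 under x↦5x: [45, 37, 44, 32, 19, 1, 5]… (length divides ord_47(5)).
π_5 has 2 disjoint cycles with lengths [46, 1] on {0,…,46}.
2 cycles on 47: each ℓ→(−1)^(ℓ−1), product (−1)^45 = -1.
Zolotarev: (5|47) = -1, matching the cycle-count sign.

-1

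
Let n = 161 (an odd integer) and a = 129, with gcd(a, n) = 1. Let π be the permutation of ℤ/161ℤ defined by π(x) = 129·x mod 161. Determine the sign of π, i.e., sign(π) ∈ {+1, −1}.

+1

Trace 122: π^k(122) = [122, 121, 153, 95, 19, 36, 136] for k=0..6.
π_129 has 5 disjoint cycles with lengths [66, 66, 22, 6, 1] on {0,…,160}.
161 − 5 = 156 transpositions; sign(π) = (−1)^156 = +1.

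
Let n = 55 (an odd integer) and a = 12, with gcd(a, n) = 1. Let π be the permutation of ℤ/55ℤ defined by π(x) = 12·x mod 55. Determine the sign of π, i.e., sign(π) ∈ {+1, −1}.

-1

Orbit of 23 under x↦12x: [23, 1, 12, 34]… (length divides ord_55(12)).
Cycle type of π: 4×11 + 1×11; total 22 cycles.
Σ(ℓ_i−1) = 55−22 = 33; sign = (−1)^33 = -1.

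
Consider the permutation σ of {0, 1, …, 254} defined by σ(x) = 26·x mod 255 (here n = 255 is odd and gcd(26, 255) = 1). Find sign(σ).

-1

Start at x=16: 16 → 161 → 106 → 206 → 1 → 26 → 166 → … (one orbit).
40 cycles of lengths [8, 8, 8, 8, 8, 8, 8, 8, 8, 8, 8, 8, 8, 8, 8, 8, 8, 8, 8, 8, 8, 8, 8, 8, 8, 8, 8, 8, 8, 8, 2, 2, 2, 2, 2, 1, 1, 1, 1, 1].
255 − 40 = 215 transpositions; sign(π) = (−1)^215 = -1.
The Jacobi symbol (26|255) = -1 (Zolotarev) agrees.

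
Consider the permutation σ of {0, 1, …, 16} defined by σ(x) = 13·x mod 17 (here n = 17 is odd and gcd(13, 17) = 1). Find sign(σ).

Orbit of 16 under x↦13x: [16, 4, 1, 13]… (length divides ord_17(13)).
5 cycles of lengths [4, 4, 4, 4, 1].
With 5 cycles on 17 points, sign = (−1)^{17−5} = +1.
Check: (13/17) = +1 by Zolotarev.

+1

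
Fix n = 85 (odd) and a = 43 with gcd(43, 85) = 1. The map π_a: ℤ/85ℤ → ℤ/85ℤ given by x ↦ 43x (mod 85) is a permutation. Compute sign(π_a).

-1

Orbit of 1 under x↦43x: [1, 43, 64, 32, 16, 8, 4]… (length divides ord_85(43)).
Decompose π into cycles: lengths [8, 8, 8, 8, 8, 8, 8, 8, 8, 8, 4, 1] (12 cycles, including the fixed point 0).
With 12 cycles on 85 points, sign = (−1)^{85−12} = -1.
Via Zolotarev, sign(π_{43}) = (43|85) = -1.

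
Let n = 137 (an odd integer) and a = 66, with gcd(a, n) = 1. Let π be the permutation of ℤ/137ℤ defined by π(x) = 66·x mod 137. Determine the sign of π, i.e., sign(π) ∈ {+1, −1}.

Trace 123: π^k(123) = [123, 35, 118, 116, 121, 40, 37] for k=0..6.
Decompose π into cycles: lengths [136, 1] (2 cycles, including the fixed point 0).
With 2 cycles on 137 points, sign = (−1)^{137−2} = -1.
(66|137)_J = -1 (Zolotarev's lemma cross-check).

-1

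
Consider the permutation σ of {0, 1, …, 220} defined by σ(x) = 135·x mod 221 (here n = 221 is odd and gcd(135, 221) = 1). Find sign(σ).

-1

Trace 1: π^k(1) = [1, 135, 103, 203] for k=0..3.
Decompose π into cycles: lengths [4, 4, 4, 4, 4, 4, 4, 4, 4, 4, 4, 4, 4, 4, 4, 4, 4, 4, 4, 4, 4, 4, 4, 4, 4, 4, 4, 4, 4, 4, 4, 4, 4, 4, 4, 4, 4, 4, 4, 4, 4, 4, 4, 4, 4, 4, 4, 4, 4, 4, 4, 2, 2, 2, 2, 2, 2, 2, 2, 1] (60 cycles, including the fixed point 0).
n − c = 221 − 60 = 161; sign = (−1)^161 = -1.
The Jacobi symbol (135|221) = -1 (Zolotarev) agrees.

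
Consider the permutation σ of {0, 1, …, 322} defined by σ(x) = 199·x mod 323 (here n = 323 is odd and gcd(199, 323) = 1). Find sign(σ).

-1

Orbit of 218 under x↦199x: [218, 100, 197, 120, 301, 144, 232]… (length divides ord_323(199)).
6 cycles of lengths [144, 144, 16, 9, 9, 1].
sign(π) = (−1)^{n − #cycles} = (−1)^{323−6} = (−1)^317 = -1.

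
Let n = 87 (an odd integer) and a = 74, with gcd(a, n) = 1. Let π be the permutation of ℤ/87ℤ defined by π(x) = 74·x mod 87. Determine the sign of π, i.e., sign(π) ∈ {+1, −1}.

-1

Start at x=49: 49 → 59 → 16 → 53 → 7 → 83 → 52 → … (one orbit).
Cycle type of π: 14×4 + 7×4 + 2 + 1; total 10 cycles.
sign(π) = (−1)^{n − #cycles} = (−1)^{87−10} = (−1)^77 = -1.
The Jacobi symbol (74|87) = -1 (Zolotarev) agrees.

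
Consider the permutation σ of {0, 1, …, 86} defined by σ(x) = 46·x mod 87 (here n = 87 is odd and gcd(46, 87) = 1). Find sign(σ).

Trace 46: π^k(46) = [46, 28, 70, 1] for k=0..3.
24 cycles of lengths [4, 4, 4, 4, 4, 4, 4, 4, 4, 4, 4, 4, 4, 4, 4, 4, 4, 4, 4, 4, 4, 1, 1, 1].
n − c = 87 − 24 = 63; sign = (−1)^63 = -1.
(46|87)_J = -1 (Zolotarev's lemma cross-check).

-1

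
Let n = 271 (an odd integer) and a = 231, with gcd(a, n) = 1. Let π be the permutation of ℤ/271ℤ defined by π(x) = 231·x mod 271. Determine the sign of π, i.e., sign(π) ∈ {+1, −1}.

-1

Start at x=169: 169 → 15 → 213 → 152 → 153 → 113 → 87 → … (one orbit).
Decompose π into cycles: lengths [270, 1] (2 cycles, including the fixed point 0).
n − c = 271 − 2 = 269; sign = (−1)^269 = -1.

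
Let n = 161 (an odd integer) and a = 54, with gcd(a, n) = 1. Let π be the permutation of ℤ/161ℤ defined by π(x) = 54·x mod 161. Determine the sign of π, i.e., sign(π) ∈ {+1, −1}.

-1

Start at x=48: 48 → 16 → 59 → 127 → 96 → 32 → 118 → … (one orbit).
Cycle lengths of π_54 on ℤ/161ℤ: [66, 66, 11, 11, 6, 1]; 6 cycles in total.
Σ(ℓ_i−1) = 161−6 = 155; sign = (−1)^155 = -1.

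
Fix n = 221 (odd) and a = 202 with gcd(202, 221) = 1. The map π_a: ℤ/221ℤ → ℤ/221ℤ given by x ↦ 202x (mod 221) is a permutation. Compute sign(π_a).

-1

Trace 30: π^k(30) = [30, 93, 1, 202, 140, 213, 152] for k=0..6.
Decompose π into cycles: lengths [24, 24, 24, 24, 24, 24, 24, 24, 12, 8, 8, 1] (12 cycles, including the fixed point 0).
sign(π) = (−1)^{n − #cycles} = (−1)^{221−12} = (−1)^209 = -1.
Zolotarev: (202|221) = -1, matching the cycle-count sign.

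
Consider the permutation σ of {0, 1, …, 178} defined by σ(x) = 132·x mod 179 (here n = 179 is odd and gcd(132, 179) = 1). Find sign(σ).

Start at x=78: 78 → 93 → 104 → 124 → 79 → 46 → 165 → … (one orbit).
2 cycles of lengths [178, 1].
2 cycles on 179: each ℓ→(−1)^(ℓ−1), product (−1)^177 = -1.
(132|179)_J = -1 (Zolotarev's lemma cross-check).

-1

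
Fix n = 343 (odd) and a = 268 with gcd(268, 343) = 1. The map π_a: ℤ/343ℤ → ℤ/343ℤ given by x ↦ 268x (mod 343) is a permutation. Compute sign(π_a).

+1

Orbit of 247 under x↦268x: [247, 340, 225, 275, 298, 288, 9]… (length divides ord_343(268)).
Cycle lengths of π_268 on ℤ/343ℤ: [147, 147, 21, 21, 3, 3, 1]; 7 cycles in total.
7 cycles on 343: each ℓ→(−1)^(ℓ−1), product (−1)^336 = +1.
Via Zolotarev, sign(π_{268}) = (268|343) = +1.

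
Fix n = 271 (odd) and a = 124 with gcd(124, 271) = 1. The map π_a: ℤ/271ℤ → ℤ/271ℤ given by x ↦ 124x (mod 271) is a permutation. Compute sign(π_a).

Trace 245: π^k(245) = [245, 28, 220, 180, 98, 228, 88] for k=0..6.
The orbit structure of x ↦ 124x mod 271: 3 orbits of sizes [135, 135, 1].
With 3 cycles on 271 points, sign = (−1)^{271−3} = +1.
Check: (124/271) = +1 by Zolotarev.

+1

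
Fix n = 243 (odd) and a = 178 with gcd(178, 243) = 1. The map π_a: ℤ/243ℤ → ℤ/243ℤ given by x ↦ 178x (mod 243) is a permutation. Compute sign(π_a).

+1

Start at x=130: 130 → 55 → 70 → 67 → 19 → 223 → 85 → … (one orbit).
The orbit structure of x ↦ 178x mod 243: 11 orbits of sizes [81, 81, 27, 27, 9, 9, 3, 3, 1, 1, 1].
11 cycles on 243: each ℓ→(−1)^(ℓ−1), product (−1)^232 = +1.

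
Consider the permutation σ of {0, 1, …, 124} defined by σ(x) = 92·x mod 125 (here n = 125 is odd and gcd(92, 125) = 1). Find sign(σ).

Orbit of 69 under x↦92x: [69, 98, 16, 97, 49, 8, 111]… (length divides ord_125(92)).
The orbit structure of x ↦ 92x mod 125: 4 orbits of sizes [100, 20, 4, 1].
sign(π) = (−1)^{n − #cycles} = (−1)^{125−4} = (−1)^121 = -1.

-1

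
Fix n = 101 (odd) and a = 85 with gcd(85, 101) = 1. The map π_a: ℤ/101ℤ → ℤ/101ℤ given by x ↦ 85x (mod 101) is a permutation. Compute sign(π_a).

+1

Trace 71: π^k(71) = [71, 76, 97, 64, 87, 22, 52] for k=0..6.
Decompose π into cycles: lengths [50, 50, 1] (3 cycles, including the fixed point 0).
101 − 3 = 98 transpositions; sign(π) = (−1)^98 = +1.
Via Zolotarev, sign(π_{85}) = (85|101) = +1.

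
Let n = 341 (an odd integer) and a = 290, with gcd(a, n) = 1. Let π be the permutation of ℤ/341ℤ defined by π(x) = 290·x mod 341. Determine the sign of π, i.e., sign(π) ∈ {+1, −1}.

-1

Orbit of 137 under x↦290x: [137, 174, 333, 67, 334, 16, 207]… (length divides ord_341(290)).
Cycle lengths of π_290 on ℤ/341ℤ: [30, 30, 30, 30, 30, 30, 30, 30, 30, 30, 30, 5, 5, 1]; 14 cycles in total.
sign(π) = (−1)^{n − #cycles} = (−1)^{341−14} = (−1)^327 = -1.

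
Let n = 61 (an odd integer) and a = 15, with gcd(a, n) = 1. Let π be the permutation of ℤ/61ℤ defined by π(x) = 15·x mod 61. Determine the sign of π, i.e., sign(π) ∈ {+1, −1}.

Start at x=34: 34 → 22 → 25 → 9 → 13 → 12 → 58 → … (one orbit).
The orbit structure of x ↦ 15x mod 61: 5 orbits of sizes [15, 15, 15, 15, 1].
Σ(ℓ_i−1) = 61−5 = 56; sign = (−1)^56 = +1.
Via Zolotarev, sign(π_{15}) = (15|61) = +1.

+1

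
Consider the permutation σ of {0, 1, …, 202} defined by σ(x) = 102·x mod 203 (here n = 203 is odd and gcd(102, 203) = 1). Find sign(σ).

Orbit of 158 under x↦102x: [158, 79, 141, 172, 86, 43, 123]… (length divides ord_203(102)).
Decompose π into cycles: lengths [84, 84, 28, 3, 3, 1] (6 cycles, including the fixed point 0).
203 − 6 = 197 transpositions; sign(π) = (−1)^197 = -1.

-1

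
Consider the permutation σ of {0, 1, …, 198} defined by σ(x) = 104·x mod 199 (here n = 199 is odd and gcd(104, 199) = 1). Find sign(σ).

+1

Trace 180: π^k(180) = [180, 14, 63, 184, 32, 144, 51] for k=0..6.
Cycle lengths of π_104 on ℤ/199ℤ: [99, 99, 1]; 3 cycles in total.
199 − 3 = 196 transpositions; sign(π) = (−1)^196 = +1.
Zolotarev: (104|199) = +1, matching the cycle-count sign.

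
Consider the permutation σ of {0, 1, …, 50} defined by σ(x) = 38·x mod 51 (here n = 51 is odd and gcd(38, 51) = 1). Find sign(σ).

Start at x=16: 16 → 47 → 1 → 38 → 16 (one orbit).
π_38 has 14 disjoint cycles with lengths [4, 4, 4, 4, 4, 4, 4, 4, 4, 4, 4, 4, 2, 1] on {0,…,50}.
51 − 14 = 37 transpositions; sign(π) = (−1)^37 = -1.

-1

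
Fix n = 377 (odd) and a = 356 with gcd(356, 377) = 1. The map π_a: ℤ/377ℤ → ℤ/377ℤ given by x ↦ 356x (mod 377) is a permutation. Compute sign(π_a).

Start at x=207: 207 → 177 → 53 → 18 → 376 → 21 → 313 → … (one orbit).
Cycle type of π: 28×13 + 4×3 + 1; total 17 cycles.
Σ(ℓ_i−1) = 377−17 = 360; sign = (−1)^360 = +1.
The Jacobi symbol (356|377) = +1 (Zolotarev) agrees.

+1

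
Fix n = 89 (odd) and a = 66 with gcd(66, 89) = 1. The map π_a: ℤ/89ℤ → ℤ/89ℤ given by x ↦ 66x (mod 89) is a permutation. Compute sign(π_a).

Start at x=73: 73 → 12 → 80 → 29 → 45 → 33 → 42 → … (one orbit).
Cycle type of π: 88 + 1; total 2 cycles.
89 − 2 = 87 transpositions; sign(π) = (−1)^87 = -1.

-1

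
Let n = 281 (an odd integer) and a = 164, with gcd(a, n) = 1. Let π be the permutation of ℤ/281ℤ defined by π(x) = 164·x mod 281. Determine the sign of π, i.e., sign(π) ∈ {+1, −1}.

Start at x=104: 104 → 196 → 110 → 56 → 192 → 16 → 95 → … (one orbit).
Cycle type of π: 280 + 1; total 2 cycles.
With 2 cycles on 281 points, sign = (−1)^{281−2} = -1.

-1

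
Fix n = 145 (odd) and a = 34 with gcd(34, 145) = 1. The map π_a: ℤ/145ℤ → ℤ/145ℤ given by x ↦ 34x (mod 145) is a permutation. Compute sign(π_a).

Orbit of 34 under x↦34x: [34, 141, 9, 16, 109, 81, 144]… (length divides ord_145(34)).
Cycle lengths of π_34 on ℤ/145ℤ: [14, 14, 14, 14, 14, 14, 14, 14, 14, 14, 2, 2, 1]; 13 cycles in total.
n − c = 145 − 13 = 132; sign = (−1)^132 = +1.

+1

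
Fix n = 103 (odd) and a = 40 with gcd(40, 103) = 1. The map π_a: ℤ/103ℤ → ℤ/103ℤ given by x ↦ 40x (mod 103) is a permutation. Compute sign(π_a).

-1

Orbit of 101 under x↦40x: [101, 23, 96, 29, 27, 50, 43]… (length divides ord_103(40)).
The orbit structure of x ↦ 40x mod 103: 2 orbits of sizes [102, 1].
103 − 2 = 101 transpositions; sign(π) = (−1)^101 = -1.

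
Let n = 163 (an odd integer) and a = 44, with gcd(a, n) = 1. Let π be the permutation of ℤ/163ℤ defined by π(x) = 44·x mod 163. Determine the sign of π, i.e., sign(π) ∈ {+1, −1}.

-1

Trace 70: π^k(70) = [70, 146, 67, 14, 127, 46, 68] for k=0..6.
π_44 has 2 disjoint cycles with lengths [162, 1] on {0,…,162}.
sign(π) = (−1)^{n − #cycles} = (−1)^{163−2} = (−1)^161 = -1.
Via Zolotarev, sign(π_{44}) = (44|163) = -1.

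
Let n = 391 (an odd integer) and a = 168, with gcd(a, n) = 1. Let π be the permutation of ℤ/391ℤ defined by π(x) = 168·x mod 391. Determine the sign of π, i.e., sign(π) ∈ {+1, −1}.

-1

Start at x=288: 288 → 291 → 13 → 229 → 154 → 66 → 140 → … (one orbit).
Decompose π into cycles: lengths [88, 88, 88, 88, 22, 8, 8, 1] (8 cycles, including the fixed point 0).
sign(π) = (−1)^{n − #cycles} = (−1)^{391−8} = (−1)^383 = -1.
The Jacobi symbol (168|391) = -1 (Zolotarev) agrees.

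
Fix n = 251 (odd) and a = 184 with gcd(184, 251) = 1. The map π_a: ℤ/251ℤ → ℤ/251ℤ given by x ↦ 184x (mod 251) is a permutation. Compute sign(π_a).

Trace 244: π^k(244) = [244, 218, 203, 204, 137, 108, 43] for k=0..6.
π_184 has 2 disjoint cycles with lengths [250, 1] on {0,…,250}.
sign(π) = (−1)^{n − #cycles} = (−1)^{251−2} = (−1)^249 = -1.
The Jacobi symbol (184|251) = -1 (Zolotarev) agrees.

-1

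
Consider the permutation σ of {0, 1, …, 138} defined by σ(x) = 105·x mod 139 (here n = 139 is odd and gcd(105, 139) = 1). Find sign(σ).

Start at x=100: 100 → 75 → 91 → 103 → 112 → 84 → 63 → … (one orbit).
π_105 has 4 disjoint cycles with lengths [46, 46, 46, 1] on {0,…,138}.
4 cycles on 139: each ℓ→(−1)^(ℓ−1), product (−1)^135 = -1.
Via Zolotarev, sign(π_{105}) = (105|139) = -1.

-1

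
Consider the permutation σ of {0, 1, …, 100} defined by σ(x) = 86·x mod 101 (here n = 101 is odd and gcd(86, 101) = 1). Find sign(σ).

Trace 5: π^k(5) = [5, 26, 14, 93, 19, 18, 33] for k=0..6.
Cycle type of π: 100 + 1; total 2 cycles.
n − c = 101 − 2 = 99; sign = (−1)^99 = -1.
The Jacobi symbol (86|101) = -1 (Zolotarev) agrees.

-1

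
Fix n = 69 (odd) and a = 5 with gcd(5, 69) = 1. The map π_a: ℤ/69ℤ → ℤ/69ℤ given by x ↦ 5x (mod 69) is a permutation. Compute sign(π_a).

Trace 55: π^k(55) = [55, 68, 64, 44, 13, 65, 49] for k=0..6.
The orbit structure of x ↦ 5x mod 69: 5 orbits of sizes [22, 22, 22, 2, 1].
69 − 5 = 64 transpositions; sign(π) = (−1)^64 = +1.
Via Zolotarev, sign(π_{5}) = (5|69) = +1.

+1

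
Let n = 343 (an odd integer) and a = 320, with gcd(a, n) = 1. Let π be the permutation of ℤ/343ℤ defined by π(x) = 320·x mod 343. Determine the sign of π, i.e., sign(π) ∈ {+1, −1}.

-1

Start at x=18: 18 → 272 → 261 → 171 → 183 → 250 → 81 → … (one orbit).
The orbit structure of x ↦ 320x mod 343: 4 orbits of sizes [294, 42, 6, 1].
With 4 cycles on 343 points, sign = (−1)^{343−4} = -1.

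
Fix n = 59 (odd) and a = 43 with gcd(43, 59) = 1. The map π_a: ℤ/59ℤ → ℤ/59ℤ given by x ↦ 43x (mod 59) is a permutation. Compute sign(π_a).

-1

Trace 52: π^k(52) = [52, 53, 37, 57, 32, 19, 50] for k=0..6.
Cycle type of π: 58 + 1; total 2 cycles.
59 − 2 = 57 transpositions; sign(π) = (−1)^57 = -1.
Check: (43/59) = -1 by Zolotarev.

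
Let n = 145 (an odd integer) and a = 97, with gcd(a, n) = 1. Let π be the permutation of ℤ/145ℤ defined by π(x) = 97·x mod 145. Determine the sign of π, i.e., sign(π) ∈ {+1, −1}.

+1

Orbit of 98 under x↦97x: [98, 81, 27, 9, 3, 1, 97]… (length divides ord_145(97)).
The orbit structure of x ↦ 97x mod 145: 7 orbits of sizes [28, 28, 28, 28, 28, 4, 1].
n − c = 145 − 7 = 138; sign = (−1)^138 = +1.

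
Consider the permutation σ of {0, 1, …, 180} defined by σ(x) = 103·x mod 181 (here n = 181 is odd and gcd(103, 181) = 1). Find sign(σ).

Orbit of 19 under x↦103x: [19, 147, 118, 27, 66, 101, 86]… (length divides ord_181(103)).
Cycle type of π: 180 + 1; total 2 cycles.
181 − 2 = 179 transpositions; sign(π) = (−1)^179 = -1.

-1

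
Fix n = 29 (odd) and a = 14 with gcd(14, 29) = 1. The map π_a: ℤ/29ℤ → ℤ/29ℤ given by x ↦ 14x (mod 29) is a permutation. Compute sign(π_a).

Orbit of 9 under x↦14x: [9, 10, 24, 17, 6, 26, 16]… (length divides ord_29(14)).
π_14 has 2 disjoint cycles with lengths [28, 1] on {0,…,28}.
Σ(ℓ_i−1) = 29−2 = 27; sign = (−1)^27 = -1.
Zolotarev: (14|29) = -1, matching the cycle-count sign.

-1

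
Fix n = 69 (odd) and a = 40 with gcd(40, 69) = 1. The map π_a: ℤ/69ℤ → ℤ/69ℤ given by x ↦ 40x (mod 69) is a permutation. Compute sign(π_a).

Start at x=28: 28 → 16 → 19 → 1 → 40 → 13 → 37 → … (one orbit).
Decompose π into cycles: lengths [22, 22, 22, 1, 1, 1] (6 cycles, including the fixed point 0).
69 − 6 = 63 transpositions; sign(π) = (−1)^63 = -1.

-1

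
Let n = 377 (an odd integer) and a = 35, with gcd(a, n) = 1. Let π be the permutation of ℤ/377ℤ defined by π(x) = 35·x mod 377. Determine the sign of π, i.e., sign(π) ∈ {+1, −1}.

Orbit of 1 under x↦35x: [1, 35, 94, 274, 165, 120, 53]… (length divides ord_377(35)).
15 cycles of lengths [42, 42, 42, 42, 42, 42, 42, 42, 14, 14, 3, 3, 3, 3, 1].
sign(π) = (−1)^{n − #cycles} = (−1)^{377−15} = (−1)^362 = +1.

+1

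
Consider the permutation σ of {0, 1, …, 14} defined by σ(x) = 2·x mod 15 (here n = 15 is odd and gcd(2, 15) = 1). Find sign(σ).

+1

Trace 8: π^k(8) = [8, 1, 2, 4] for k=0..3.
Cycle type of π: 4×3 + 2 + 1; total 5 cycles.
5 cycles on 15: each ℓ→(−1)^(ℓ−1), product (−1)^10 = +1.
(2|15)_J = +1 (Zolotarev's lemma cross-check).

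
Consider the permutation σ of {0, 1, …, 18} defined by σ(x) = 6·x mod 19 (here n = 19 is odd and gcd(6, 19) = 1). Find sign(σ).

Start at x=5: 5 → 11 → 9 → 16 → 1 → 6 → 17 → … (one orbit).
Cycle type of π: 9×2 + 1; total 3 cycles.
sign(π) = (−1)^{n − #cycles} = (−1)^{19−3} = (−1)^16 = +1.
The Jacobi symbol (6|19) = +1 (Zolotarev) agrees.

+1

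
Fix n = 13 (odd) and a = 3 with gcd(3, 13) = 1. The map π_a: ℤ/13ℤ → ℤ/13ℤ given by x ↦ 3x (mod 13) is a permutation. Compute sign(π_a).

Start at x=9: 9 → 1 → 3 → 9 (one orbit).
5 cycles of lengths [3, 3, 3, 3, 1].
5 cycles on 13: each ℓ→(−1)^(ℓ−1), product (−1)^8 = +1.

+1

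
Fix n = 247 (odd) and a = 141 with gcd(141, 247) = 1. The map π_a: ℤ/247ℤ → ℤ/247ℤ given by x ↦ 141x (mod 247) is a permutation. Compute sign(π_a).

Orbit of 121 under x↦141x: [121, 18, 68, 202, 77, 236, 178]… (length divides ord_247(141)).
Cycle type of π: 12×19 + 6×3 + 1; total 23 cycles.
23 cycles on 247: each ℓ→(−1)^(ℓ−1), product (−1)^224 = +1.
(141|247)_J = +1 (Zolotarev's lemma cross-check).

+1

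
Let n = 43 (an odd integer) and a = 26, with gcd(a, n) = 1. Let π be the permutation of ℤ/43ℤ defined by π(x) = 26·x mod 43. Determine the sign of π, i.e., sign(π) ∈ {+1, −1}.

Trace 24: π^k(24) = [24, 22, 13, 37, 16, 29, 23] for k=0..6.
Cycle lengths of π_26 on ℤ/43ℤ: [42, 1]; 2 cycles in total.
43 − 2 = 41 transpositions; sign(π) = (−1)^41 = -1.
Check: (26/43) = -1 by Zolotarev.

-1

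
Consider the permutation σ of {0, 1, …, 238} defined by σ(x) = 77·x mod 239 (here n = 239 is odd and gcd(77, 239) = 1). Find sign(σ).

Trace 94: π^k(94) = [94, 68, 217, 218, 56, 10, 53] for k=0..6.
Cycle lengths of π_77 on ℤ/239ℤ: [238, 1]; 2 cycles in total.
239 − 2 = 237 transpositions; sign(π) = (−1)^237 = -1.
(77|239)_J = -1 (Zolotarev's lemma cross-check).

-1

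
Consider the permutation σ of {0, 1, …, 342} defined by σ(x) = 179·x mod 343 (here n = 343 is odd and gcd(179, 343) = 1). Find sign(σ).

Trace 78: π^k(78) = [78, 242, 100, 64, 137, 170, 246] for k=0..6.
Decompose π into cycles: lengths [147, 147, 21, 21, 3, 3, 1] (7 cycles, including the fixed point 0).
343 − 7 = 336 transpositions; sign(π) = (−1)^336 = +1.

+1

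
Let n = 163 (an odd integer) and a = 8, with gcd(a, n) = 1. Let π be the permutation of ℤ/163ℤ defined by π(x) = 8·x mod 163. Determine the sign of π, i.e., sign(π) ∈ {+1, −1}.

-1

Start at x=28: 28 → 61 → 162 → 155 → 99 → 140 → 142 → … (one orbit).
The orbit structure of x ↦ 8x mod 163: 4 orbits of sizes [54, 54, 54, 1].
163 − 4 = 159 transpositions; sign(π) = (−1)^159 = -1.
The Jacobi symbol (8|163) = -1 (Zolotarev) agrees.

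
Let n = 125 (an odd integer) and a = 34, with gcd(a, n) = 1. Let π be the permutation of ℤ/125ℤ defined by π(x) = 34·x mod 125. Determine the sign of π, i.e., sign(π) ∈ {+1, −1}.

+1

Orbit of 94 under x↦34x: [94, 71, 39, 76, 84, 106, 104]… (length divides ord_125(34)).
7 cycles of lengths [50, 50, 10, 10, 2, 2, 1].
sign(π) = (−1)^{n − #cycles} = (−1)^{125−7} = (−1)^118 = +1.
The Jacobi symbol (34|125) = +1 (Zolotarev) agrees.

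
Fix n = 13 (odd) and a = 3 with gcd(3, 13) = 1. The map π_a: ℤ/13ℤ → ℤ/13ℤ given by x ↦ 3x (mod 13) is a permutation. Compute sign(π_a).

Trace 1: π^k(1) = [1, 3, 9] for k=0..2.
Cycle type of π: 3×4 + 1; total 5 cycles.
sign(π) = (−1)^{n − #cycles} = (−1)^{13−5} = (−1)^8 = +1.
The Jacobi symbol (3|13) = +1 (Zolotarev) agrees.

+1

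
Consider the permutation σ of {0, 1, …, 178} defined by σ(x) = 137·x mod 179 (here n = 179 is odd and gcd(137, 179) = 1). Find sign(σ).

Trace 131: π^k(131) = [131, 47, 174, 31, 130, 89, 21] for k=0..6.
Cycle type of π: 178 + 1; total 2 cycles.
n − c = 179 − 2 = 177; sign = (−1)^177 = -1.
(137|179)_J = -1 (Zolotarev's lemma cross-check).

-1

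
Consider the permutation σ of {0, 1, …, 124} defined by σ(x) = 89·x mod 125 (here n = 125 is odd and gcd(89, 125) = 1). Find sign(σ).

+1

Start at x=71: 71 → 69 → 16 → 49 → 111 → 4 → 106 → … (one orbit).
Cycle type of π: 50×2 + 10×2 + 2×2 + 1; total 7 cycles.
7 cycles on 125: each ℓ→(−1)^(ℓ−1), product (−1)^118 = +1.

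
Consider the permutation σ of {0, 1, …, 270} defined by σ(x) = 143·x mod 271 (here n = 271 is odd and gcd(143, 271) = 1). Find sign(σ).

Orbit of 208 under x↦143x: [208, 205, 47, 217, 137, 79, 186]… (length divides ord_271(143)).
2 cycles of lengths [270, 1].
n − c = 271 − 2 = 269; sign = (−1)^269 = -1.
Check: (143/271) = -1 by Zolotarev.

-1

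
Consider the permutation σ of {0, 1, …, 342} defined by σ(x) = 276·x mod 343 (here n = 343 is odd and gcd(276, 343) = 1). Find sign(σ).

-1

Orbit of 148 under x↦276x: [148, 31, 324, 244, 116, 117, 50]… (length divides ord_343(276)).
The orbit structure of x ↦ 276x mod 343: 16 orbits of sizes [42, 42, 42, 42, 42, 42, 42, 6, 6, 6, 6, 6, 6, 6, 6, 1].
sign(π) = (−1)^{n − #cycles} = (−1)^{343−16} = (−1)^327 = -1.
Check: (276/343) = -1 by Zolotarev.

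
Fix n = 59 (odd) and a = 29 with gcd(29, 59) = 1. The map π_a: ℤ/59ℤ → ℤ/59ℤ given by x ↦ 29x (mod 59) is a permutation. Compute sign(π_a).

Trace 41: π^k(41) = [41, 9, 25, 17, 21, 19, 20] for k=0..6.
Decompose π into cycles: lengths [29, 29, 1] (3 cycles, including the fixed point 0).
Σ(ℓ_i−1) = 59−3 = 56; sign = (−1)^56 = +1.
(29|59)_J = +1 (Zolotarev's lemma cross-check).

+1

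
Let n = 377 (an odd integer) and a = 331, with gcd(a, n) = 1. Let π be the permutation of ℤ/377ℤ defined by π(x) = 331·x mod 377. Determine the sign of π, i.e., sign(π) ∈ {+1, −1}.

+1

Trace 70: π^k(70) = [70, 173, 336, 1, 331, 231, 307] for k=0..6.
π_331 has 37 disjoint cycles with lengths [12, 12, 12, 12, 12, 12, 12, 12, 12, 12, 12, 12, 12, 12, 12, 12, 12, 12, 12, 12, 12, 12, 12, 12, 12, 12, 12, 12, 12, 4, 4, 4, 4, 4, 4, 4, 1] on {0,…,376}.
With 37 cycles on 377 points, sign = (−1)^{377−37} = +1.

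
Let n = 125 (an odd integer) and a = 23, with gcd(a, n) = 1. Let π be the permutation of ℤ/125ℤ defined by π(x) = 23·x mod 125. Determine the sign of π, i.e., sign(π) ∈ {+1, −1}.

-1

Orbit of 82 under x↦23x: [82, 11, 3, 69, 87, 1, 23]… (length divides ord_125(23)).
Decompose π into cycles: lengths [100, 20, 4, 1] (4 cycles, including the fixed point 0).
n − c = 125 − 4 = 121; sign = (−1)^121 = -1.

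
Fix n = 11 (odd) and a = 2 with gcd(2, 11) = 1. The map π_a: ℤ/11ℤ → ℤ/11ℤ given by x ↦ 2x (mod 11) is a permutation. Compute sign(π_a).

Orbit of 2 under x↦2x: [2, 4, 8, 5, 10, 9, 7]… (length divides ord_11(2)).
Decompose π into cycles: lengths [10, 1] (2 cycles, including the fixed point 0).
sign(π) = (−1)^{n − #cycles} = (−1)^{11−2} = (−1)^9 = -1.

-1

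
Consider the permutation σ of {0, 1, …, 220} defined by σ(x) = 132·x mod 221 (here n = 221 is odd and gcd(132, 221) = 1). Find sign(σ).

-1

Trace 21: π^k(21) = [21, 120, 149, 220, 89, 35, 200] for k=0..6.
Decompose π into cycles: lengths [12, 12, 12, 12, 12, 12, 12, 12, 12, 12, 12, 12, 12, 12, 12, 12, 12, 4, 4, 4, 4, 1] (22 cycles, including the fixed point 0).
22 cycles on 221: each ℓ→(−1)^(ℓ−1), product (−1)^199 = -1.
(132|221)_J = -1 (Zolotarev's lemma cross-check).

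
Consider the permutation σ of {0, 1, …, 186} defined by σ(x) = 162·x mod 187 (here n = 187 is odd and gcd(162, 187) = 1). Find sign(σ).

-1

Trace 151: π^k(151) = [151, 152, 127, 4, 87, 69, 145] for k=0..6.
π_162 has 8 disjoint cycles with lengths [40, 40, 40, 40, 10, 8, 8, 1] on {0,…,186}.
8 cycles on 187: each ℓ→(−1)^(ℓ−1), product (−1)^179 = -1.
Check: (162/187) = -1 by Zolotarev.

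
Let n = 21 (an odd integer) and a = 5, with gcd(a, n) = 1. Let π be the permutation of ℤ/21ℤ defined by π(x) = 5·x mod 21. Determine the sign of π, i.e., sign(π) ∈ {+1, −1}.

+1

Orbit of 1 under x↦5x: [1, 5, 4, 20, 16, 17]… (length divides ord_21(5)).
π_5 has 5 disjoint cycles with lengths [6, 6, 6, 2, 1] on {0,…,20}.
n − c = 21 − 5 = 16; sign = (−1)^16 = +1.
(5|21)_J = +1 (Zolotarev's lemma cross-check).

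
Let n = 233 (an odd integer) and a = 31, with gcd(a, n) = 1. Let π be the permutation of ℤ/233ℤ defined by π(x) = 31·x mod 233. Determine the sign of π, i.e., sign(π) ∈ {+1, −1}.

Orbit of 55 under x↦31x: [55, 74, 197, 49, 121, 23, 14]… (length divides ord_233(31)).
The orbit structure of x ↦ 31x mod 233: 3 orbits of sizes [116, 116, 1].
With 3 cycles on 233 points, sign = (−1)^{233−3} = +1.
Check: (31/233) = +1 by Zolotarev.

+1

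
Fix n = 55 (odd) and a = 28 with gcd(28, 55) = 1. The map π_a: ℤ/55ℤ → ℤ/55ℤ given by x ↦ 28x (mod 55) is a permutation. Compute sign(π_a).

Start at x=14: 14 → 7 → 31 → 43 → 49 → 52 → 26 → … (one orbit).
The orbit structure of x ↦ 28x mod 55: 5 orbits of sizes [20, 20, 10, 4, 1].
With 5 cycles on 55 points, sign = (−1)^{55−5} = +1.

+1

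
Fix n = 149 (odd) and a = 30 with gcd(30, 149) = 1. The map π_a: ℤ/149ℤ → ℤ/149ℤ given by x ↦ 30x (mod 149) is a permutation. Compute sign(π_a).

Trace 5: π^k(5) = [5, 1, 30, 6, 31, 36, 37] for k=0..6.
Cycle lengths of π_30 on ℤ/149ℤ: [37, 37, 37, 37, 1]; 5 cycles in total.
sign(π) = (−1)^{n − #cycles} = (−1)^{149−5} = (−1)^144 = +1.

+1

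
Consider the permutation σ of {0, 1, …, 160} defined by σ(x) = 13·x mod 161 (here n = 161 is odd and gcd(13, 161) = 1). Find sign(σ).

Orbit of 62 under x↦13x: [62, 1, 13, 8, 104, 64, 27]… (length divides ord_161(13)).
π_13 has 12 disjoint cycles with lengths [22, 22, 22, 22, 22, 22, 11, 11, 2, 2, 2, 1] on {0,…,160}.
With 12 cycles on 161 points, sign = (−1)^{161−12} = -1.
The Jacobi symbol (13|161) = -1 (Zolotarev) agrees.

-1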